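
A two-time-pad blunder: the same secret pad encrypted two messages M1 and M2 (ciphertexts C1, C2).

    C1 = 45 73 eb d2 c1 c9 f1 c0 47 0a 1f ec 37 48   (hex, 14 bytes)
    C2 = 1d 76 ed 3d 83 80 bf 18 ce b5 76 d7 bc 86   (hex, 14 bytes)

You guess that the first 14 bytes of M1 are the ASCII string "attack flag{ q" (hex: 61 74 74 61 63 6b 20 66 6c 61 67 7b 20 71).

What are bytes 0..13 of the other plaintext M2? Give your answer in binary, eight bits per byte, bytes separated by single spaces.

First, C1 ⊕ C2 = (M1 ⊕ K) ⊕ (M2 ⊕ K) = M1 ⊕ M2, so the key drops out. Then M2 = (M1 ⊕ M2) ⊕ M1 over the first 14 bytes.
byte 0: (45 XOR 1d) XOR 61 = 58 XOR 61 = 39
byte 1: (73 XOR 76) XOR 74 = 05 XOR 74 = 71
byte 2: (eb XOR ed) XOR 74 = 06 XOR 74 = 72
byte 3: (d2 XOR 3d) XOR 61 = ef XOR 61 = 8e
byte 4: (c1 XOR 83) XOR 63 = 42 XOR 63 = 21
byte 5: (c9 XOR 80) XOR 6b = 49 XOR 6b = 22
byte 6: (f1 XOR bf) XOR 20 = 4e XOR 20 = 6e
byte 7: (c0 XOR 18) XOR 66 = d8 XOR 66 = be
byte 8: (47 XOR ce) XOR 6c = 89 XOR 6c = e5
byte 9: (0a XOR b5) XOR 61 = bf XOR 61 = de
byte 10: (1f XOR 76) XOR 67 = 69 XOR 67 = 0e
byte 11: (ec XOR d7) XOR 7b = 3b XOR 7b = 40
byte 12: (37 XOR bc) XOR 20 = 8b XOR 20 = ab
byte 13: (48 XOR 86) XOR 71 = ce XOR 71 = bf

00111001 01110001 01110010 10001110 00100001 00100010 01101110 10111110 11100101 11011110 00001110 01000000 10101011 10111111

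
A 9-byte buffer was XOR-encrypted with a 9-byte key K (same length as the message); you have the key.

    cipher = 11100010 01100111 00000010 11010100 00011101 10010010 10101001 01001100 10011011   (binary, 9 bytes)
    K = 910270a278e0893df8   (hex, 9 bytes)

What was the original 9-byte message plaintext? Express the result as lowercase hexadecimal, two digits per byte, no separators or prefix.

byte 0: 11100010 XOR 10010001 = 01110011
byte 1: 01100111 XOR 00000010 = 01100101
byte 2: 00000010 XOR 01110000 = 01110010
byte 3: 11010100 XOR 10100010 = 01110110
byte 4: 00011101 XOR 01111000 = 01100101
byte 5: 10010010 XOR 11100000 = 01110010
byte 6: 10101001 XOR 10001001 = 00100000
byte 7: 01001100 XOR 00111101 = 01110001
byte 8: 10011011 XOR 11111000 = 01100011

736572766572207163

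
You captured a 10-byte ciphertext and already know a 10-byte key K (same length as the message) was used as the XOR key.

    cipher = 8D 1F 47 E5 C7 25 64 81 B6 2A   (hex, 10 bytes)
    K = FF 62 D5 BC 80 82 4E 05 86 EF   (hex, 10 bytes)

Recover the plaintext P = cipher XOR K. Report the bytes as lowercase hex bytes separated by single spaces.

XOR is its own inverse, so applying the key byte-wise gives the result directly.
8d ⊕ ff = 72
1f ⊕ 62 = 7d
47 ⊕ d5 = 92
e5 ⊕ bc = 59
c7 ⊕ 80 = 47
25 ⊕ 82 = a7
64 ⊕ 4e = 2a
81 ⊕ 05 = 84
b6 ⊕ 86 = 30
2a ⊕ ef = c5

72 7d 92 59 47 a7 2a 84 30 c5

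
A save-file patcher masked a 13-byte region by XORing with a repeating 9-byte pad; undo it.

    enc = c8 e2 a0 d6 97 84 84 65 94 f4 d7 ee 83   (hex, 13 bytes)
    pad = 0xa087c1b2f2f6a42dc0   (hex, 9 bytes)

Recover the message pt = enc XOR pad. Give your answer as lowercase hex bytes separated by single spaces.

The 9-byte key repeats, so the effective keystream is a0 87 c1 b2 f2 f6 a4 2d c0 a0 87 c1 b2.
byte 0: c8 ^ a0 = 68
byte 1: e2 ^ 87 = 65
byte 2: a0 ^ c1 = 61
byte 3: d6 ^ b2 = 64
byte 4: 97 ^ f2 = 65
byte 5: 84 ^ f6 = 72
byte 6: 84 ^ a4 = 20
byte 7: 65 ^ 2d = 48
byte 8: 94 ^ c0 = 54
byte 9: f4 ^ a0 = 54
byte 10: d7 ^ 87 = 50
byte 11: ee ^ c1 = 2f
byte 12: 83 ^ b2 = 31

68 65 61 64 65 72 20 48 54 54 50 2f 31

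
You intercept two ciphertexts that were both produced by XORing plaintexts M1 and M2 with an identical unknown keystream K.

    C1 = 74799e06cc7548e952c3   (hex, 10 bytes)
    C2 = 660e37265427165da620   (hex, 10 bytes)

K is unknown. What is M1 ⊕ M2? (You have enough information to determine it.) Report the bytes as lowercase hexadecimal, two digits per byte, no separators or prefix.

1277a92098525eb4f4e3

C1 ⊕ C2 = (M1 ⊕ K) ⊕ (M2 ⊕ K) = M1 ⊕ M2 — the shared key cancels under XOR.
byte 0: 74 xor 66 = 12
byte 1: 79 xor 0e = 77
byte 2: 9e xor 37 = a9
byte 3: 06 xor 26 = 20
byte 4: cc xor 54 = 98
byte 5: 75 xor 27 = 52
byte 6: 48 xor 16 = 5e
byte 7: e9 xor 5d = b4
byte 8: 52 xor a6 = f4
byte 9: c3 xor 20 = e3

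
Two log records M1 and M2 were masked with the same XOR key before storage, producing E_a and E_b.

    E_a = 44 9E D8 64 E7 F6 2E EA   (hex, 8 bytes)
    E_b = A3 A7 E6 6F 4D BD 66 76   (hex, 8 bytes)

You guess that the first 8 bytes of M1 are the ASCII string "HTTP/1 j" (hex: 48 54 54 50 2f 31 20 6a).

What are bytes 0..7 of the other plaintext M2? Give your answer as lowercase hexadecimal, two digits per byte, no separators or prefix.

First, E_a ⊕ E_b = (M1 ⊕ K) ⊕ (M2 ⊕ K) = M1 ⊕ M2, so the key drops out. Then M2 = (M1 ⊕ M2) ⊕ M1 over the first 8 bytes.
byte 0: (44 XOR a3) XOR 48 = e7 XOR 48 = af
byte 1: (9e XOR a7) XOR 54 = 39 XOR 54 = 6d
byte 2: (d8 XOR e6) XOR 54 = 3e XOR 54 = 6a
byte 3: (64 XOR 6f) XOR 50 = 0b XOR 50 = 5b
byte 4: (e7 XOR 4d) XOR 2f = aa XOR 2f = 85
byte 5: (f6 XOR bd) XOR 31 = 4b XOR 31 = 7a
byte 6: (2e XOR 66) XOR 20 = 48 XOR 20 = 68
byte 7: (ea XOR 76) XOR 6a = 9c XOR 6a = f6

af6d6a5b857a68f6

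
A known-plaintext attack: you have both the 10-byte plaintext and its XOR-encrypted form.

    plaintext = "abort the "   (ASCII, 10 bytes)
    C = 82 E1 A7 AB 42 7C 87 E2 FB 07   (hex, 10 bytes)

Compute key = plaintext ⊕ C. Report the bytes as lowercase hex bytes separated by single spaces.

Since C = plaintext ⊕ key, XORing both sides with plaintext gives key = plaintext ⊕ C.
byte 0: 01100001 xor 10000010 = 11100011
byte 1: 01100010 xor 11100001 = 10000011
byte 2: 01101111 xor 10100111 = 11001000
byte 3: 01110010 xor 10101011 = 11011001
byte 4: 01110100 xor 01000010 = 00110110
byte 5: 00100000 xor 01111100 = 01011100
byte 6: 01110100 xor 10000111 = 11110011
byte 7: 01101000 xor 11100010 = 10001010
byte 8: 01100101 xor 11111011 = 10011110
byte 9: 00100000 xor 00000111 = 00100111

e3 83 c8 d9 36 5c f3 8a 9e 27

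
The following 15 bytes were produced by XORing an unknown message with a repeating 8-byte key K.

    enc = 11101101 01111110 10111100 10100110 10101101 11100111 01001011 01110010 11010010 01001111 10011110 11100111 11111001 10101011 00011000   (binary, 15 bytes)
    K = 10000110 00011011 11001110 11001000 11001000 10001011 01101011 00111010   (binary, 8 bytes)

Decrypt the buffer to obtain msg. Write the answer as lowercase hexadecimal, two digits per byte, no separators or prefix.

6b65726e656c20485454502f312073

The 8-byte key repeats, so the effective keystream is 86 1b ce c8 c8 8b 6b 3a 86 1b ce c8 c8 8b 6b.
byte 0: ed ^ 86 = 6b
byte 1: 7e ^ 1b = 65
byte 2: bc ^ ce = 72
byte 3: a6 ^ c8 = 6e
byte 4: ad ^ c8 = 65
byte 5: e7 ^ 8b = 6c
byte 6: 4b ^ 6b = 20
byte 7: 72 ^ 3a = 48
byte 8: d2 ^ 86 = 54
byte 9: 4f ^ 1b = 54
byte 10: 9e ^ ce = 50
byte 11: e7 ^ c8 = 2f
byte 12: f9 ^ c8 = 31
byte 13: ab ^ 8b = 20
byte 14: 18 ^ 6b = 73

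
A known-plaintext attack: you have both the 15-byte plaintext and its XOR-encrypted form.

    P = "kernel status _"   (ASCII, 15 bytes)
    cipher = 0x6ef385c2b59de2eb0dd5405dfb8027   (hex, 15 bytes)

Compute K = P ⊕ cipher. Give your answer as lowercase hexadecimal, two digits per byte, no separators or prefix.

0596f7acd0f1c29879b4342888a078

Since cipher = P ⊕ K, XORing both sides with P gives K = P ⊕ cipher.
byte 0: 01101011 XOR 01101110 = 00000101
byte 1: 01100101 XOR 11110011 = 10010110
byte 2: 01110010 XOR 10000101 = 11110111
byte 3: 01101110 XOR 11000010 = 10101100
byte 4: 01100101 XOR 10110101 = 11010000
byte 5: 01101100 XOR 10011101 = 11110001
byte 6: 00100000 XOR 11100010 = 11000010
byte 7: 01110011 XOR 11101011 = 10011000
byte 8: 01110100 XOR 00001101 = 01111001
byte 9: 01100001 XOR 11010101 = 10110100
byte 10: 01110100 XOR 01000000 = 00110100
byte 11: 01110101 XOR 01011101 = 00101000
byte 12: 01110011 XOR 11111011 = 10001000
byte 13: 00100000 XOR 10000000 = 10100000
byte 14: 01011111 XOR 00100111 = 01111000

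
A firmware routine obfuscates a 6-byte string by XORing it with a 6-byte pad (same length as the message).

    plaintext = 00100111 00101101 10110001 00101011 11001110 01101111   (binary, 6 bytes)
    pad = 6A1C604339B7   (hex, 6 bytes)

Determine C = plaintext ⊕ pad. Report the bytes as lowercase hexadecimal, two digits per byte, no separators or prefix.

4d31d168f7d8

XOR is its own inverse, so applying the key byte-wise gives the result directly.
27 XOR 6a = 4d
2d XOR 1c = 31
b1 XOR 60 = d1
2b XOR 43 = 68
ce XOR 39 = f7
6f XOR b7 = d8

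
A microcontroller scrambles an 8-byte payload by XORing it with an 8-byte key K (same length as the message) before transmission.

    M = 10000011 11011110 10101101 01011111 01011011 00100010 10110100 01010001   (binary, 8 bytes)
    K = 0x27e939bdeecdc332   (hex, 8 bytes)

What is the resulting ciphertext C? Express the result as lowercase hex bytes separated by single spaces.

a4 37 94 e2 b5 ef 77 63

XOR is its own inverse, so applying the key byte-wise gives the result directly.
byte 0: 83 XOR 27 = a4
byte 1: de XOR e9 = 37
byte 2: ad XOR 39 = 94
byte 3: 5f XOR bd = e2
byte 4: 5b XOR ee = b5
byte 5: 22 XOR cd = ef
byte 6: b4 XOR c3 = 77
byte 7: 51 XOR 32 = 63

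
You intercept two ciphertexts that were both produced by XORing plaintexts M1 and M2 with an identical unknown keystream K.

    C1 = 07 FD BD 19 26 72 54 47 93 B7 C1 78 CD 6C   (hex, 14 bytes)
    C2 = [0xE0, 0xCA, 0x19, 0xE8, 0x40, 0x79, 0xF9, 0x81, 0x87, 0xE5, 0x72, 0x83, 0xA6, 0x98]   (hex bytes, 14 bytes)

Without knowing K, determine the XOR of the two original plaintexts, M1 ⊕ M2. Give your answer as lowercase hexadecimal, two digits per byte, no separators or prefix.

C1 ⊕ C2 = (M1 ⊕ K) ⊕ (M2 ⊕ K) = M1 ⊕ M2 — the shared key cancels under XOR.
  7 XOR 224 = 231
253 XOR 202 =  55
189 XOR  25 = 164
 25 XOR 232 = 241
 38 XOR  64 = 102
114 XOR 121 =  11
 84 XOR 249 = 173
 71 XOR 129 = 198
147 XOR 135 =  20
183 XOR 229 =  82
193 XOR 114 = 179
120 XOR 131 = 251
205 XOR 166 = 107
108 XOR 152 = 244

e737a4f1660badc61452b3fb6bf4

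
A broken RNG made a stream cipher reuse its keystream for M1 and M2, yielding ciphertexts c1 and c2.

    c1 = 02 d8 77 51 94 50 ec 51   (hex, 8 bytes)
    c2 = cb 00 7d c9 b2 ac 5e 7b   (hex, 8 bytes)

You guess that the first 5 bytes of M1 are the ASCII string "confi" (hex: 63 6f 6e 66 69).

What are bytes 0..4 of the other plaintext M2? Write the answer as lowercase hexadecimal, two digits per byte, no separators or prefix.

First, c1 ⊕ c2 = (M1 ⊕ K) ⊕ (M2 ⊕ K) = M1 ⊕ M2, so the key drops out. Then M2 = (M1 ⊕ M2) ⊕ M1 over the first 5 bytes.
byte 0: (02 xor cb) xor 63 = c9 xor 63 = aa
byte 1: (d8 xor 00) xor 6f = d8 xor 6f = b7
byte 2: (77 xor 7d) xor 6e = 0a xor 6e = 64
byte 3: (51 xor c9) xor 66 = 98 xor 66 = fe
byte 4: (94 xor b2) xor 69 = 26 xor 69 = 4f

aab764fe4f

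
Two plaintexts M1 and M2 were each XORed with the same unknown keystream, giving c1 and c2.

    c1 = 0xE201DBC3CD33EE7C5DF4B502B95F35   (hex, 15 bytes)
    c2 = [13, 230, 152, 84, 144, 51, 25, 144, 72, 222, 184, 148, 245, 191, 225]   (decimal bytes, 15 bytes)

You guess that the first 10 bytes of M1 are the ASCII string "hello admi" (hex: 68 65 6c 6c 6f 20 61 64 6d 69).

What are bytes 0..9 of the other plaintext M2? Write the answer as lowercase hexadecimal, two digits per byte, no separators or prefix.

First, c1 ⊕ c2 = (M1 ⊕ K) ⊕ (M2 ⊕ K) = M1 ⊕ M2, so the key drops out. Then M2 = (M1 ⊕ M2) ⊕ M1 over the first 10 bytes.
byte 0: (e2 ^ 0d) ^ 68 = ef ^ 68 = 87
byte 1: (01 ^ e6) ^ 65 = e7 ^ 65 = 82
byte 2: (db ^ 98) ^ 6c = 43 ^ 6c = 2f
byte 3: (c3 ^ 54) ^ 6c = 97 ^ 6c = fb
byte 4: (cd ^ 90) ^ 6f = 5d ^ 6f = 32
byte 5: (33 ^ 33) ^ 20 = 00 ^ 20 = 20
byte 6: (ee ^ 19) ^ 61 = f7 ^ 61 = 96
byte 7: (7c ^ 90) ^ 64 = ec ^ 64 = 88
byte 8: (5d ^ 48) ^ 6d = 15 ^ 6d = 78
byte 9: (f4 ^ de) ^ 69 = 2a ^ 69 = 43

87822ffb322096887843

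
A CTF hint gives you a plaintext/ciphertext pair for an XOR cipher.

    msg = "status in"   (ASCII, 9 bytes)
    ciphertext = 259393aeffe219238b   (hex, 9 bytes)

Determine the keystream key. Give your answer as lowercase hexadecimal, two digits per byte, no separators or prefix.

56e7f2da8a91394ae5

Since ciphertext = msg ⊕ key, XORing both sides with msg gives key = msg ⊕ ciphertext.
01110011 xor 00100101 = 01010110
01110100 xor 10010011 = 11100111
01100001 xor 10010011 = 11110010
01110100 xor 10101110 = 11011010
01110101 xor 11111111 = 10001010
01110011 xor 11100010 = 10010001
00100000 xor 00011001 = 00111001
01101001 xor 00100011 = 01001010
01101110 xor 10001011 = 11100101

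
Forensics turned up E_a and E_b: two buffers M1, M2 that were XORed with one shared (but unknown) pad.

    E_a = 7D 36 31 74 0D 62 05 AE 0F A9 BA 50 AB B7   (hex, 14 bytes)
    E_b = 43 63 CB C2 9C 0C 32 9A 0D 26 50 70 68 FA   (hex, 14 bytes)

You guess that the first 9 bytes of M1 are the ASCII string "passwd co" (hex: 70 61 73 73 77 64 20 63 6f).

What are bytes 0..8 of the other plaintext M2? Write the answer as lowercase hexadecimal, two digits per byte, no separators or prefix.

4e3489c5e60a17576d

First, E_a ⊕ E_b = (M1 ⊕ K) ⊕ (M2 ⊕ K) = M1 ⊕ M2, so the key drops out. Then M2 = (M1 ⊕ M2) ⊕ M1 over the first 9 bytes.
byte 0: (7d ⊕ 43) ⊕ 70 = 3e ⊕ 70 = 4e
byte 1: (36 ⊕ 63) ⊕ 61 = 55 ⊕ 61 = 34
byte 2: (31 ⊕ cb) ⊕ 73 = fa ⊕ 73 = 89
byte 3: (74 ⊕ c2) ⊕ 73 = b6 ⊕ 73 = c5
byte 4: (0d ⊕ 9c) ⊕ 77 = 91 ⊕ 77 = e6
byte 5: (62 ⊕ 0c) ⊕ 64 = 6e ⊕ 64 = 0a
byte 6: (05 ⊕ 32) ⊕ 20 = 37 ⊕ 20 = 17
byte 7: (ae ⊕ 9a) ⊕ 63 = 34 ⊕ 63 = 57
byte 8: (0f ⊕ 0d) ⊕ 6f = 02 ⊕ 6f = 6d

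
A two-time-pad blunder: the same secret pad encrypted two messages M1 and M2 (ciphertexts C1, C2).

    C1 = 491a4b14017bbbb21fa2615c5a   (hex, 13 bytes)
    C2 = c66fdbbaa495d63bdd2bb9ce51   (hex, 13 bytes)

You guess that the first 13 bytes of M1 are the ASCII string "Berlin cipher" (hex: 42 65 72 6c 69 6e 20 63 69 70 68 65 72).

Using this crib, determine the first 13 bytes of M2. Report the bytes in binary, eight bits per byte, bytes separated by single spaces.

11001101 00010000 11100010 11000010 11001100 10000000 01001101 11101010 10101011 11111001 10110000 11110111 01111001

First, C1 ⊕ C2 = (M1 ⊕ K) ⊕ (M2 ⊕ K) = M1 ⊕ M2, so the key drops out. Then M2 = (M1 ⊕ M2) ⊕ M1 over the first 13 bytes.
byte 0: (49 XOR c6) XOR 42 = 8f XOR 42 = cd
byte 1: (1a XOR 6f) XOR 65 = 75 XOR 65 = 10
byte 2: (4b XOR db) XOR 72 = 90 XOR 72 = e2
byte 3: (14 XOR ba) XOR 6c = ae XOR 6c = c2
byte 4: (01 XOR a4) XOR 69 = a5 XOR 69 = cc
byte 5: (7b XOR 95) XOR 6e = ee XOR 6e = 80
byte 6: (bb XOR d6) XOR 20 = 6d XOR 20 = 4d
byte 7: (b2 XOR 3b) XOR 63 = 89 XOR 63 = ea
byte 8: (1f XOR dd) XOR 69 = c2 XOR 69 = ab
byte 9: (a2 XOR 2b) XOR 70 = 89 XOR 70 = f9
byte 10: (61 XOR b9) XOR 68 = d8 XOR 68 = b0
byte 11: (5c XOR ce) XOR 65 = 92 XOR 65 = f7
byte 12: (5a XOR 51) XOR 72 = 0b XOR 72 = 79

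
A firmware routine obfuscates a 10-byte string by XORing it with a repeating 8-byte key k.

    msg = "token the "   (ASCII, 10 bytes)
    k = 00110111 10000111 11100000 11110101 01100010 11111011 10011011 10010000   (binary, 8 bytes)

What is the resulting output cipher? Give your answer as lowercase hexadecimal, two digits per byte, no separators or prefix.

43e88b900cdbeff852a7

The 8-byte key repeats, so the effective keystream is 37 87 e0 f5 62 fb 9b 90 37 87.
byte 0: 116 ^  55 =  67
byte 1: 111 ^ 135 = 232
byte 2: 107 ^ 224 = 139
byte 3: 101 ^ 245 = 144
byte 4: 110 ^  98 =  12
byte 5:  32 ^ 251 = 219
byte 6: 116 ^ 155 = 239
byte 7: 104 ^ 144 = 248
byte 8: 101 ^  55 =  82
byte 9:  32 ^ 135 = 167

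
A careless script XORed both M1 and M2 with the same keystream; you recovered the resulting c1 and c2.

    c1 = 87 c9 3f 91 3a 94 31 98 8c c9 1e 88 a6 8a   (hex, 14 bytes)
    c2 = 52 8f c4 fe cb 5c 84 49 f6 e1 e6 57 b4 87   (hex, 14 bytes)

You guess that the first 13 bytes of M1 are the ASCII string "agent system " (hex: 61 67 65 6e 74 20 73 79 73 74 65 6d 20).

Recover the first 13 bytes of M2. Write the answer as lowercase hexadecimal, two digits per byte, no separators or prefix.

First, c1 ⊕ c2 = (M1 ⊕ K) ⊕ (M2 ⊕ K) = M1 ⊕ M2, so the key drops out. Then M2 = (M1 ⊕ M2) ⊕ M1 over the first 13 bytes.
byte 0: (87 xor 52) xor 61 = d5 xor 61 = b4
byte 1: (c9 xor 8f) xor 67 = 46 xor 67 = 21
byte 2: (3f xor c4) xor 65 = fb xor 65 = 9e
byte 3: (91 xor fe) xor 6e = 6f xor 6e = 01
byte 4: (3a xor cb) xor 74 = f1 xor 74 = 85
byte 5: (94 xor 5c) xor 20 = c8 xor 20 = e8
byte 6: (31 xor 84) xor 73 = b5 xor 73 = c6
byte 7: (98 xor 49) xor 79 = d1 xor 79 = a8
byte 8: (8c xor f6) xor 73 = 7a xor 73 = 09
byte 9: (c9 xor e1) xor 74 = 28 xor 74 = 5c
byte 10: (1e xor e6) xor 65 = f8 xor 65 = 9d
byte 11: (88 xor 57) xor 6d = df xor 6d = b2
byte 12: (a6 xor b4) xor 20 = 12 xor 20 = 32

b4219e0185e8c6a8095c9db232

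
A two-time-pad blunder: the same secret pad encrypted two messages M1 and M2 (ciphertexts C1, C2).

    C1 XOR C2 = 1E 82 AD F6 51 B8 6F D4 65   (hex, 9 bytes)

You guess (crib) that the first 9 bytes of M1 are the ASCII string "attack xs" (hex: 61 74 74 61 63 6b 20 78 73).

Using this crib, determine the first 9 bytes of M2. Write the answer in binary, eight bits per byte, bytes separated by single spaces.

01111111 11110110 11011001 10010111 00110010 11010011 01001111 10101100 00010110

Since C1 ⊕ C2 = M1 ⊕ M2, XORing with the guessed M1 bytes yields the corresponding M2 bytes: M2 = (C1 ⊕ C2) ⊕ M1.
byte 0: 1e xor 61 = 7f
byte 1: 82 xor 74 = f6
byte 2: ad xor 74 = d9
byte 3: f6 xor 61 = 97
byte 4: 51 xor 63 = 32
byte 5: b8 xor 6b = d3
byte 6: 6f xor 20 = 4f
byte 7: d4 xor 78 = ac
byte 8: 65 xor 73 = 16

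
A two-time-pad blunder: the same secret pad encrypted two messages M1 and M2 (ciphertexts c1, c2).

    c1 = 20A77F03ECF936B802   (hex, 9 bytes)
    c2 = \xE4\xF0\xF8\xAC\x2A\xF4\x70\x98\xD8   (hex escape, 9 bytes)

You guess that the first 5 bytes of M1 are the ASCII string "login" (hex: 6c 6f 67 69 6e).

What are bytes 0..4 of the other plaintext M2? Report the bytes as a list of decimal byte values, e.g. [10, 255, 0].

First, c1 ⊕ c2 = (M1 ⊕ K) ⊕ (M2 ⊕ K) = M1 ⊕ M2, so the key drops out. Then M2 = (M1 ⊕ M2) ⊕ M1 over the first 5 bytes.
byte 0: (20 xor e4) xor 6c = c4 xor 6c = a8
byte 1: (a7 xor f0) xor 6f = 57 xor 6f = 38
byte 2: (7f xor f8) xor 67 = 87 xor 67 = e0
byte 3: (03 xor ac) xor 69 = af xor 69 = c6
byte 4: (ec xor 2a) xor 6e = c6 xor 6e = a8

[168, 56, 224, 198, 168]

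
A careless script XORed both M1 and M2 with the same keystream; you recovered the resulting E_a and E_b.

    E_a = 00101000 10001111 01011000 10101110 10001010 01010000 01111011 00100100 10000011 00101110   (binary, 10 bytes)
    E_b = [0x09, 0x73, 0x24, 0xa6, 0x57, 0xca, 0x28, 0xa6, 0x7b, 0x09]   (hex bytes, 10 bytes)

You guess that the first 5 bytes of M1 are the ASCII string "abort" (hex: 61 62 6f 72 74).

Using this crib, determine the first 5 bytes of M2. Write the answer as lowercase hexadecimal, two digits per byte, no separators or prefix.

409e137aa9

First, E_a ⊕ E_b = (M1 ⊕ K) ⊕ (M2 ⊕ K) = M1 ⊕ M2, so the key drops out. Then M2 = (M1 ⊕ M2) ⊕ M1 over the first 5 bytes.
byte 0: (28 xor 09) xor 61 = 21 xor 61 = 40
byte 1: (8f xor 73) xor 62 = fc xor 62 = 9e
byte 2: (58 xor 24) xor 6f = 7c xor 6f = 13
byte 3: (ae xor a6) xor 72 = 08 xor 72 = 7a
byte 4: (8a xor 57) xor 74 = dd xor 74 = a9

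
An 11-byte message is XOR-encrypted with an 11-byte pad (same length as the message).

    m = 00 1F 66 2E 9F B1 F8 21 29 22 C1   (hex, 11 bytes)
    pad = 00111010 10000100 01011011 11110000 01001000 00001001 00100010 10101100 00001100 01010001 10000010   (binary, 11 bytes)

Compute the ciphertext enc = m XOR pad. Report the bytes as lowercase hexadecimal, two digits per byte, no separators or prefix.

3a9b3dded7b8da8d257343

XOR is its own inverse, so applying the key byte-wise gives the result directly.
00 xor 3a = 3a
1f xor 84 = 9b
66 xor 5b = 3d
2e xor f0 = de
9f xor 48 = d7
b1 xor 09 = b8
f8 xor 22 = da
21 xor ac = 8d
29 xor 0c = 25
22 xor 51 = 73
c1 xor 82 = 43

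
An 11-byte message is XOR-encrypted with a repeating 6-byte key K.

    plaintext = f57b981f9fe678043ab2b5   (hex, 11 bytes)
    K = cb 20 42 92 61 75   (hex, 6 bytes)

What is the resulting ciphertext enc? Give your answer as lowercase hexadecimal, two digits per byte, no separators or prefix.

3e5bda8dfe93b3247820d4

The 6-byte key repeats, so the effective keystream is cb 20 42 92 61 75 cb 20 42 92 61.
byte 0: f5 ^ cb = 3e
byte 1: 7b ^ 20 = 5b
byte 2: 98 ^ 42 = da
byte 3: 1f ^ 92 = 8d
byte 4: 9f ^ 61 = fe
byte 5: e6 ^ 75 = 93
byte 6: 78 ^ cb = b3
byte 7: 04 ^ 20 = 24
byte 8: 3a ^ 42 = 78
byte 9: b2 ^ 92 = 20
byte 10: b5 ^ 61 = d4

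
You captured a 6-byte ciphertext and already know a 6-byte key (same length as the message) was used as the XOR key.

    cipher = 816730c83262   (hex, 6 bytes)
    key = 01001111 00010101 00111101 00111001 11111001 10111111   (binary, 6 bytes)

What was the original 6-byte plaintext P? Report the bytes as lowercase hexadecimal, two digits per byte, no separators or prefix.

ce720df1cbdd

81 ^ 4f = ce
67 ^ 15 = 72
30 ^ 3d = 0d
c8 ^ 39 = f1
32 ^ f9 = cb
62 ^ bf = dd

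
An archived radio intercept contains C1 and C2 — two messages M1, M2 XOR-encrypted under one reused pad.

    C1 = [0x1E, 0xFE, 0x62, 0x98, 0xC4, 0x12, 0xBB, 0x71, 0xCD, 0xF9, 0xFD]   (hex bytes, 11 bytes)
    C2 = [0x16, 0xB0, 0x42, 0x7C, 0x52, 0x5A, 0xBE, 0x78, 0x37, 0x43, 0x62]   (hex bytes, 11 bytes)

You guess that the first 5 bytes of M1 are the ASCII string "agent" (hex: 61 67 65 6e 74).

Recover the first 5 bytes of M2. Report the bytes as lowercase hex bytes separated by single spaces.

First, C1 ⊕ C2 = (M1 ⊕ K) ⊕ (M2 ⊕ K) = M1 ⊕ M2, so the key drops out. Then M2 = (M1 ⊕ M2) ⊕ M1 over the first 5 bytes.
byte 0: (1e XOR 16) XOR 61 = 08 XOR 61 = 69
byte 1: (fe XOR b0) XOR 67 = 4e XOR 67 = 29
byte 2: (62 XOR 42) XOR 65 = 20 XOR 65 = 45
byte 3: (98 XOR 7c) XOR 6e = e4 XOR 6e = 8a
byte 4: (c4 XOR 52) XOR 74 = 96 XOR 74 = e2

69 29 45 8a e2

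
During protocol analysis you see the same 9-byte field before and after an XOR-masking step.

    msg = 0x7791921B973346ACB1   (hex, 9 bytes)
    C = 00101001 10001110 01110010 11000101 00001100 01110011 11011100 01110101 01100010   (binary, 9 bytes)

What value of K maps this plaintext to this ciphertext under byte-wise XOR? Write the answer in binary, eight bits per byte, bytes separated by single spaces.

01011110 00011111 11100000 11011110 10011011 01000000 10011010 11011001 11010011

Since C = msg ⊕ K, XORing both sides with msg gives K = msg ⊕ C.
01110111 ^ 00101001 = 01011110
10010001 ^ 10001110 = 00011111
10010010 ^ 01110010 = 11100000
00011011 ^ 11000101 = 11011110
10010111 ^ 00001100 = 10011011
00110011 ^ 01110011 = 01000000
01000110 ^ 11011100 = 10011010
10101100 ^ 01110101 = 11011001
10110001 ^ 01100010 = 11010011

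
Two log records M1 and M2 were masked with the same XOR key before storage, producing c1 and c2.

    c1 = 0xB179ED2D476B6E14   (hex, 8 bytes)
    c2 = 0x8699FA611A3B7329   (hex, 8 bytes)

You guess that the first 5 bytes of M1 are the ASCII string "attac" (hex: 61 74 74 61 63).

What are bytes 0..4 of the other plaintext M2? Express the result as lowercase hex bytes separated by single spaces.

First, c1 ⊕ c2 = (M1 ⊕ K) ⊕ (M2 ⊕ K) = M1 ⊕ M2, so the key drops out. Then M2 = (M1 ⊕ M2) ⊕ M1 over the first 5 bytes.
byte 0: (b1 xor 86) xor 61 = 37 xor 61 = 56
byte 1: (79 xor 99) xor 74 = e0 xor 74 = 94
byte 2: (ed xor fa) xor 74 = 17 xor 74 = 63
byte 3: (2d xor 61) xor 61 = 4c xor 61 = 2d
byte 4: (47 xor 1a) xor 63 = 5d xor 63 = 3e

56 94 63 2d 3e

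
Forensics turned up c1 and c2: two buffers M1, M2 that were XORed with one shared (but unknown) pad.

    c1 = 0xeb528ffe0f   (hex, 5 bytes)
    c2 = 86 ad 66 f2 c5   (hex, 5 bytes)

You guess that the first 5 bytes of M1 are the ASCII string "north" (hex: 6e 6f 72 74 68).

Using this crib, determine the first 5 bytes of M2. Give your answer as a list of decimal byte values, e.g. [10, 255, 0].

First, c1 ⊕ c2 = (M1 ⊕ K) ⊕ (M2 ⊕ K) = M1 ⊕ M2, so the key drops out. Then M2 = (M1 ⊕ M2) ⊕ M1 over the first 5 bytes.
byte 0: (eb XOR 86) XOR 6e = 6d XOR 6e = 03
byte 1: (52 XOR ad) XOR 6f = ff XOR 6f = 90
byte 2: (8f XOR 66) XOR 72 = e9 XOR 72 = 9b
byte 3: (fe XOR f2) XOR 74 = 0c XOR 74 = 78
byte 4: (0f XOR c5) XOR 68 = ca XOR 68 = a2

[3, 144, 155, 120, 162]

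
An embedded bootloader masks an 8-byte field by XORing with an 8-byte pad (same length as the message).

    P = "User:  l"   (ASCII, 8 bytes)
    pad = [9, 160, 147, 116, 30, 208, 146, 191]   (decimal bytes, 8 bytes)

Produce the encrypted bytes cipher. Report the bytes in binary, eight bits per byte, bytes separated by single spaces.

55 xor 09 = 5c
73 xor a0 = d3
65 xor 93 = f6
72 xor 74 = 06
3a xor 1e = 24
20 xor d0 = f0
20 xor 92 = b2
6c xor bf = d3

01011100 11010011 11110110 00000110 00100100 11110000 10110010 11010011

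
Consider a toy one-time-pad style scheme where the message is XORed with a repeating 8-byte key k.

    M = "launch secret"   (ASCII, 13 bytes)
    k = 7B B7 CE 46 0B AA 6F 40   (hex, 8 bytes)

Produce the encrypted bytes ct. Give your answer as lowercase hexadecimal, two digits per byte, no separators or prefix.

The 8-byte key repeats, so the effective keystream is 7b b7 ce 46 0b aa 6f 40 7b b7 ce 46 0b.
byte 0: 6c xor 7b = 17
byte 1: 61 xor b7 = d6
byte 2: 75 xor ce = bb
byte 3: 6e xor 46 = 28
byte 4: 63 xor 0b = 68
byte 5: 68 xor aa = c2
byte 6: 20 xor 6f = 4f
byte 7: 73 xor 40 = 33
byte 8: 65 xor 7b = 1e
byte 9: 63 xor b7 = d4
byte 10: 72 xor ce = bc
byte 11: 65 xor 46 = 23
byte 12: 74 xor 0b = 7f

17d6bb2868c24f331ed4bc237f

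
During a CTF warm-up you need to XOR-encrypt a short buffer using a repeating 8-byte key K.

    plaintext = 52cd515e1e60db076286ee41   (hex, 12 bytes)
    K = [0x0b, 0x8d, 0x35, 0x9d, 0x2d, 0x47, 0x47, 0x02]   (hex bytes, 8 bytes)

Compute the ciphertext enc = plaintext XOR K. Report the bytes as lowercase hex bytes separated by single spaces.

The 8-byte key repeats, so the effective keystream is 0b 8d 35 9d 2d 47 47 02 0b 8d 35 9d.
byte 0: 52 XOR 0b = 59
byte 1: cd XOR 8d = 40
byte 2: 51 XOR 35 = 64
byte 3: 5e XOR 9d = c3
byte 4: 1e XOR 2d = 33
byte 5: 60 XOR 47 = 27
byte 6: db XOR 47 = 9c
byte 7: 07 XOR 02 = 05
byte 8: 62 XOR 0b = 69
byte 9: 86 XOR 8d = 0b
byte 10: ee XOR 35 = db
byte 11: 41 XOR 9d = dc

59 40 64 c3 33 27 9c 05 69 0b db dc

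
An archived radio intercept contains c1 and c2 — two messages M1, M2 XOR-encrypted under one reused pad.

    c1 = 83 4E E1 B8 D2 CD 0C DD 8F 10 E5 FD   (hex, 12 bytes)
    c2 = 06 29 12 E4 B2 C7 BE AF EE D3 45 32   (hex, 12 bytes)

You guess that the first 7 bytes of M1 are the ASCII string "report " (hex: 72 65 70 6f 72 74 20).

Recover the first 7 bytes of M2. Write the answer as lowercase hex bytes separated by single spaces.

First, c1 ⊕ c2 = (M1 ⊕ K) ⊕ (M2 ⊕ K) = M1 ⊕ M2, so the key drops out. Then M2 = (M1 ⊕ M2) ⊕ M1 over the first 7 bytes.
byte 0: (83 ^ 06) ^ 72 = 85 ^ 72 = f7
byte 1: (4e ^ 29) ^ 65 = 67 ^ 65 = 02
byte 2: (e1 ^ 12) ^ 70 = f3 ^ 70 = 83
byte 3: (b8 ^ e4) ^ 6f = 5c ^ 6f = 33
byte 4: (d2 ^ b2) ^ 72 = 60 ^ 72 = 12
byte 5: (cd ^ c7) ^ 74 = 0a ^ 74 = 7e
byte 6: (0c ^ be) ^ 20 = b2 ^ 20 = 92

f7 02 83 33 12 7e 92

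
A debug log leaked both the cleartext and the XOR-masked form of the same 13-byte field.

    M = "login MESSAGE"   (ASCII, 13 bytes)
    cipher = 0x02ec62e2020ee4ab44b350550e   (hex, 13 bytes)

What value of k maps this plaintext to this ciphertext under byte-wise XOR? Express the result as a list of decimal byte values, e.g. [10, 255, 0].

Since cipher = M ⊕ k, XORing both sides with M gives k = M ⊕ cipher.
01101100 xor 00000010 = 01101110
01101111 xor 11101100 = 10000011
01100111 xor 01100010 = 00000101
01101001 xor 11100010 = 10001011
01101110 xor 00000010 = 01101100
00100000 xor 00001110 = 00101110
01001101 xor 11100100 = 10101001
01000101 xor 10101011 = 11101110
01010011 xor 01000100 = 00010111
01010011 xor 10110011 = 11100000
01000001 xor 01010000 = 00010001
01000111 xor 01010101 = 00010010
01000101 xor 00001110 = 01001011

[110, 131, 5, 139, 108, 46, 169, 238, 23, 224, 17, 18, 75]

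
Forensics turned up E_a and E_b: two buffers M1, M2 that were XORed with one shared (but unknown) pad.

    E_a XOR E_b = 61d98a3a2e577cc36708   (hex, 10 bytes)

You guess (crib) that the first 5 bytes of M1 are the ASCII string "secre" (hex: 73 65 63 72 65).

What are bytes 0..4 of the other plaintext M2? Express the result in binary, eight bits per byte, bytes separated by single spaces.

00010010 10111100 11101001 01001000 01001011

Since E_a ⊕ E_b = M1 ⊕ M2, XORing with the guessed M1 bytes yields the corresponding M2 bytes: M2 = (E_a ⊕ E_b) ⊕ M1.
61 ^ 73 = 12
d9 ^ 65 = bc
8a ^ 63 = e9
3a ^ 72 = 48
2e ^ 65 = 4b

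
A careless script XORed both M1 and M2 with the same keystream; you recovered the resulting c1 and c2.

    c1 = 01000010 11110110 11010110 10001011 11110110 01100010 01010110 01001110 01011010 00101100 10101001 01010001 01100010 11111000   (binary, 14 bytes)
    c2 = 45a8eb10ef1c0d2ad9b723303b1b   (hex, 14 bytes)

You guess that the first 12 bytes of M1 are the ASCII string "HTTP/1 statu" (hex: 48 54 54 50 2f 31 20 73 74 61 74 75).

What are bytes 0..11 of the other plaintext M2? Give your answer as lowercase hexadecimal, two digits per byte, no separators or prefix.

4f0a69cb364f7b17f7fafe14

First, c1 ⊕ c2 = (M1 ⊕ K) ⊕ (M2 ⊕ K) = M1 ⊕ M2, so the key drops out. Then M2 = (M1 ⊕ M2) ⊕ M1 over the first 12 bytes.
byte 0: (42 ⊕ 45) ⊕ 48 = 07 ⊕ 48 = 4f
byte 1: (f6 ⊕ a8) ⊕ 54 = 5e ⊕ 54 = 0a
byte 2: (d6 ⊕ eb) ⊕ 54 = 3d ⊕ 54 = 69
byte 3: (8b ⊕ 10) ⊕ 50 = 9b ⊕ 50 = cb
byte 4: (f6 ⊕ ef) ⊕ 2f = 19 ⊕ 2f = 36
byte 5: (62 ⊕ 1c) ⊕ 31 = 7e ⊕ 31 = 4f
byte 6: (56 ⊕ 0d) ⊕ 20 = 5b ⊕ 20 = 7b
byte 7: (4e ⊕ 2a) ⊕ 73 = 64 ⊕ 73 = 17
byte 8: (5a ⊕ d9) ⊕ 74 = 83 ⊕ 74 = f7
byte 9: (2c ⊕ b7) ⊕ 61 = 9b ⊕ 61 = fa
byte 10: (a9 ⊕ 23) ⊕ 74 = 8a ⊕ 74 = fe
byte 11: (51 ⊕ 30) ⊕ 75 = 61 ⊕ 75 = 14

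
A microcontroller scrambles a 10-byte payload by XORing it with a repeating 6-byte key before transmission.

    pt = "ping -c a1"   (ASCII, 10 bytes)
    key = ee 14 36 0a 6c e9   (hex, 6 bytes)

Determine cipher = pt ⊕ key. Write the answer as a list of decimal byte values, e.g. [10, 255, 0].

[158, 125, 88, 109, 76, 196, 141, 52, 87, 59]

The 6-byte key repeats, so the effective keystream is ee 14 36 0a 6c e9 ee 14 36 0a.
byte 0: 70 XOR ee = 9e
byte 1: 69 XOR 14 = 7d
byte 2: 6e XOR 36 = 58
byte 3: 67 XOR 0a = 6d
byte 4: 20 XOR 6c = 4c
byte 5: 2d XOR e9 = c4
byte 6: 63 XOR ee = 8d
byte 7: 20 XOR 14 = 34
byte 8: 61 XOR 36 = 57
byte 9: 31 XOR 0a = 3b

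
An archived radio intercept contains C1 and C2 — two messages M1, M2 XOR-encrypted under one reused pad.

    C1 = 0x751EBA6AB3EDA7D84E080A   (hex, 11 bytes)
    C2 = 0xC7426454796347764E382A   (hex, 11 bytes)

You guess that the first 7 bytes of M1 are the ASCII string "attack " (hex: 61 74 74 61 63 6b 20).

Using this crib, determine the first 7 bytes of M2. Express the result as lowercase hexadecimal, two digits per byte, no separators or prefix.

First, C1 ⊕ C2 = (M1 ⊕ K) ⊕ (M2 ⊕ K) = M1 ⊕ M2, so the key drops out. Then M2 = (M1 ⊕ M2) ⊕ M1 over the first 7 bytes.
byte 0: (75 xor c7) xor 61 = b2 xor 61 = d3
byte 1: (1e xor 42) xor 74 = 5c xor 74 = 28
byte 2: (ba xor 64) xor 74 = de xor 74 = aa
byte 3: (6a xor 54) xor 61 = 3e xor 61 = 5f
byte 4: (b3 xor 79) xor 63 = ca xor 63 = a9
byte 5: (ed xor 63) xor 6b = 8e xor 6b = e5
byte 6: (a7 xor 47) xor 20 = e0 xor 20 = c0

d328aa5fa9e5c0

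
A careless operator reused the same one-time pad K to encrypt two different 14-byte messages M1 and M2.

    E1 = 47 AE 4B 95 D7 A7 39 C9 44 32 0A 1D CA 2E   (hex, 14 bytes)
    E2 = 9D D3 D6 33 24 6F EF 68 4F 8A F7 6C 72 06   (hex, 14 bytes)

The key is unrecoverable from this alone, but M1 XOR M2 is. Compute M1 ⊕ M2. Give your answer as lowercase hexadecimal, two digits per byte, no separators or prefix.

da7d9da6f3c8d6a10bb8fd71b828

E1 ⊕ E2 = (M1 ⊕ K) ⊕ (M2 ⊕ K) = M1 ⊕ M2 — the shared key cancels under XOR.
byte 0: 47 ^ 9d = da
byte 1: ae ^ d3 = 7d
byte 2: 4b ^ d6 = 9d
byte 3: 95 ^ 33 = a6
byte 4: d7 ^ 24 = f3
byte 5: a7 ^ 6f = c8
byte 6: 39 ^ ef = d6
byte 7: c9 ^ 68 = a1
byte 8: 44 ^ 4f = 0b
byte 9: 32 ^ 8a = b8
byte 10: 0a ^ f7 = fd
byte 11: 1d ^ 6c = 71
byte 12: ca ^ 72 = b8
byte 13: 2e ^ 06 = 28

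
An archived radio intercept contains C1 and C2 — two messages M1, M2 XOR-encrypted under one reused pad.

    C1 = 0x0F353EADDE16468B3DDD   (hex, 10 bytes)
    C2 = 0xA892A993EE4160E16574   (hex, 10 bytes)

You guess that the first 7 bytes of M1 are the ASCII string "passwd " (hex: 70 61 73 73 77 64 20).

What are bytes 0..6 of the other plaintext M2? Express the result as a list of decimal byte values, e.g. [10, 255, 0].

[215, 198, 228, 77, 71, 51, 6]

First, C1 ⊕ C2 = (M1 ⊕ K) ⊕ (M2 ⊕ K) = M1 ⊕ M2, so the key drops out. Then M2 = (M1 ⊕ M2) ⊕ M1 over the first 7 bytes.
byte 0: (0f ⊕ a8) ⊕ 70 = a7 ⊕ 70 = d7
byte 1: (35 ⊕ 92) ⊕ 61 = a7 ⊕ 61 = c6
byte 2: (3e ⊕ a9) ⊕ 73 = 97 ⊕ 73 = e4
byte 3: (ad ⊕ 93) ⊕ 73 = 3e ⊕ 73 = 4d
byte 4: (de ⊕ ee) ⊕ 77 = 30 ⊕ 77 = 47
byte 5: (16 ⊕ 41) ⊕ 64 = 57 ⊕ 64 = 33
byte 6: (46 ⊕ 60) ⊕ 20 = 26 ⊕ 20 = 06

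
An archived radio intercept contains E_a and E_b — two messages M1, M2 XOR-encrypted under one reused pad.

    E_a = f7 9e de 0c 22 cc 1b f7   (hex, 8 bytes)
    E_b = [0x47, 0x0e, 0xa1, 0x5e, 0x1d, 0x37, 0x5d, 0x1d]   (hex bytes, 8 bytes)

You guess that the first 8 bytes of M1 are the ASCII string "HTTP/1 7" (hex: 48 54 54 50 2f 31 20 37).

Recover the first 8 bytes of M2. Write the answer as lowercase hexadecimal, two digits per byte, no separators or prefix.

First, E_a ⊕ E_b = (M1 ⊕ K) ⊕ (M2 ⊕ K) = M1 ⊕ M2, so the key drops out. Then M2 = (M1 ⊕ M2) ⊕ M1 over the first 8 bytes.
byte 0: (f7 ^ 47) ^ 48 = b0 ^ 48 = f8
byte 1: (9e ^ 0e) ^ 54 = 90 ^ 54 = c4
byte 2: (de ^ a1) ^ 54 = 7f ^ 54 = 2b
byte 3: (0c ^ 5e) ^ 50 = 52 ^ 50 = 02
byte 4: (22 ^ 1d) ^ 2f = 3f ^ 2f = 10
byte 5: (cc ^ 37) ^ 31 = fb ^ 31 = ca
byte 6: (1b ^ 5d) ^ 20 = 46 ^ 20 = 66
byte 7: (f7 ^ 1d) ^ 37 = ea ^ 37 = dd

f8c42b0210ca66dd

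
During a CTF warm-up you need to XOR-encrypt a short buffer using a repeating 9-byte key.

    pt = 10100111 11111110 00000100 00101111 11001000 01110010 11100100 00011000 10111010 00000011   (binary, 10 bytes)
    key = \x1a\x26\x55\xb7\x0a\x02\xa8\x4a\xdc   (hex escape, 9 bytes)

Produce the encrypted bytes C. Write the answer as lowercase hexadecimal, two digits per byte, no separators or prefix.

bdd85198c2704c526619

The 9-byte key repeats, so the effective keystream is 1a 26 55 b7 0a 02 a8 4a dc 1a.
byte 0: 167 xor  26 = 189
byte 1: 254 xor  38 = 216
byte 2:   4 xor  85 =  81
byte 3:  47 xor 183 = 152
byte 4: 200 xor  10 = 194
byte 5: 114 xor   2 = 112
byte 6: 228 xor 168 =  76
byte 7:  24 xor  74 =  82
byte 8: 186 xor 220 = 102
byte 9:   3 xor  26 =  25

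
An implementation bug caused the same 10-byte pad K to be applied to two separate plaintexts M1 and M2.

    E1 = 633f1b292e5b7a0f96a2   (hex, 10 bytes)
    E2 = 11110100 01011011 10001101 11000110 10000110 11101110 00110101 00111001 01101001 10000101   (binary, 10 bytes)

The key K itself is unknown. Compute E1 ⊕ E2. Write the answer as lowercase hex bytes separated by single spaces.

97 64 96 ef a8 b5 4f 36 ff 27

E1 ⊕ E2 = (M1 ⊕ K) ⊕ (M2 ⊕ K) = M1 ⊕ M2 — the shared key cancels under XOR.
01100011 ⊕ 11110100 = 10010111
00111111 ⊕ 01011011 = 01100100
00011011 ⊕ 10001101 = 10010110
00101001 ⊕ 11000110 = 11101111
00101110 ⊕ 10000110 = 10101000
01011011 ⊕ 11101110 = 10110101
01111010 ⊕ 00110101 = 01001111
00001111 ⊕ 00111001 = 00110110
10010110 ⊕ 01101001 = 11111111
10100010 ⊕ 10000101 = 00100111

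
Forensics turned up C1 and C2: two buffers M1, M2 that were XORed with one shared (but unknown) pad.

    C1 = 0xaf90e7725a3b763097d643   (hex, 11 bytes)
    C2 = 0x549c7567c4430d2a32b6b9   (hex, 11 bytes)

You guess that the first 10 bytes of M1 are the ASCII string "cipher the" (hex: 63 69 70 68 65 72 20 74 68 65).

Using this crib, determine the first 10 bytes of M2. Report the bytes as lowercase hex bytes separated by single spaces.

98 65 e2 7d fb 0a 5b 6e cd 05

First, C1 ⊕ C2 = (M1 ⊕ K) ⊕ (M2 ⊕ K) = M1 ⊕ M2, so the key drops out. Then M2 = (M1 ⊕ M2) ⊕ M1 over the first 10 bytes.
byte 0: (af xor 54) xor 63 = fb xor 63 = 98
byte 1: (90 xor 9c) xor 69 = 0c xor 69 = 65
byte 2: (e7 xor 75) xor 70 = 92 xor 70 = e2
byte 3: (72 xor 67) xor 68 = 15 xor 68 = 7d
byte 4: (5a xor c4) xor 65 = 9e xor 65 = fb
byte 5: (3b xor 43) xor 72 = 78 xor 72 = 0a
byte 6: (76 xor 0d) xor 20 = 7b xor 20 = 5b
byte 7: (30 xor 2a) xor 74 = 1a xor 74 = 6e
byte 8: (97 xor 32) xor 68 = a5 xor 68 = cd
byte 9: (d6 xor b6) xor 65 = 60 xor 65 = 05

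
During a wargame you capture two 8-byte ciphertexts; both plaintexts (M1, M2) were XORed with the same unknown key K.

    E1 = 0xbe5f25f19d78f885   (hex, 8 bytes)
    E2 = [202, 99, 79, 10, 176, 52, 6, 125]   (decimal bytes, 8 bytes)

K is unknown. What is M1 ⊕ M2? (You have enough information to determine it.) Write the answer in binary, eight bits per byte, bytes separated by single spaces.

01110100 00111100 01101010 11111011 00101101 01001100 11111110 11111000

E1 ⊕ E2 = (M1 ⊕ K) ⊕ (M2 ⊕ K) = M1 ⊕ M2 — the shared key cancels under XOR.
byte 0: be ⊕ ca = 74
byte 1: 5f ⊕ 63 = 3c
byte 2: 25 ⊕ 4f = 6a
byte 3: f1 ⊕ 0a = fb
byte 4: 9d ⊕ b0 = 2d
byte 5: 78 ⊕ 34 = 4c
byte 6: f8 ⊕ 06 = fe
byte 7: 85 ⊕ 7d = f8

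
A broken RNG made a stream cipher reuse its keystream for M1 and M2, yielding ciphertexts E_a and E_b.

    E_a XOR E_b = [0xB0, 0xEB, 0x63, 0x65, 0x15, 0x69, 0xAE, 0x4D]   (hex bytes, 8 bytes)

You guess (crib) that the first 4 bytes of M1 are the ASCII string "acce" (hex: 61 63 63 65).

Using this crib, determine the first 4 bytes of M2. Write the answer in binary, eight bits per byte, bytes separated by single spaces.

11010001 10001000 00000000 00000000

Since E_a ⊕ E_b = M1 ⊕ M2, XORing with the guessed M1 bytes yields the corresponding M2 bytes: M2 = (E_a ⊕ E_b) ⊕ M1.
176 ⊕  97 = 209
235 ⊕  99 = 136
 99 ⊕  99 =   0
101 ⊕ 101 =   0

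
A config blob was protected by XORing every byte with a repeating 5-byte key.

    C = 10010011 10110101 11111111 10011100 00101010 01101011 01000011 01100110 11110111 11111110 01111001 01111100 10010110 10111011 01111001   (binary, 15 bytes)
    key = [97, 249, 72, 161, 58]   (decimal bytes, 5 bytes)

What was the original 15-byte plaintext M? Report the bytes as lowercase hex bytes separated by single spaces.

The 5-byte key repeats, so the effective keystream is 61 f9 48 a1 3a 61 f9 48 a1 3a 61 f9 48 a1 3a.
byte 0: 10010011 XOR 01100001 = 11110010
byte 1: 10110101 XOR 11111001 = 01001100
byte 2: 11111111 XOR 01001000 = 10110111
byte 3: 10011100 XOR 10100001 = 00111101
byte 4: 00101010 XOR 00111010 = 00010000
byte 5: 01101011 XOR 01100001 = 00001010
byte 6: 01000011 XOR 11111001 = 10111010
byte 7: 01100110 XOR 01001000 = 00101110
byte 8: 11110111 XOR 10100001 = 01010110
byte 9: 11111110 XOR 00111010 = 11000100
byte 10: 01111001 XOR 01100001 = 00011000
byte 11: 01111100 XOR 11111001 = 10000101
byte 12: 10010110 XOR 01001000 = 11011110
byte 13: 10111011 XOR 10100001 = 00011010
byte 14: 01111001 XOR 00111010 = 01000011

f2 4c b7 3d 10 0a ba 2e 56 c4 18 85 de 1a 43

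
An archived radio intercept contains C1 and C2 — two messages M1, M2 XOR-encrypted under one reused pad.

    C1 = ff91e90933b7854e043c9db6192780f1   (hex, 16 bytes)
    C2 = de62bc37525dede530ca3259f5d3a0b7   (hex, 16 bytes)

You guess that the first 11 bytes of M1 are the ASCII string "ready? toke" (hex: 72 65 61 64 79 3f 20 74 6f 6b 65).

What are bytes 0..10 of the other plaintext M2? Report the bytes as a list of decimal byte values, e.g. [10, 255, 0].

[83, 150, 52, 90, 24, 213, 72, 223, 91, 157, 202]

First, C1 ⊕ C2 = (M1 ⊕ K) ⊕ (M2 ⊕ K) = M1 ⊕ M2, so the key drops out. Then M2 = (M1 ⊕ M2) ⊕ M1 over the first 11 bytes.
byte 0: (ff xor de) xor 72 = 21 xor 72 = 53
byte 1: (91 xor 62) xor 65 = f3 xor 65 = 96
byte 2: (e9 xor bc) xor 61 = 55 xor 61 = 34
byte 3: (09 xor 37) xor 64 = 3e xor 64 = 5a
byte 4: (33 xor 52) xor 79 = 61 xor 79 = 18
byte 5: (b7 xor 5d) xor 3f = ea xor 3f = d5
byte 6: (85 xor ed) xor 20 = 68 xor 20 = 48
byte 7: (4e xor e5) xor 74 = ab xor 74 = df
byte 8: (04 xor 30) xor 6f = 34 xor 6f = 5b
byte 9: (3c xor ca) xor 6b = f6 xor 6b = 9d
byte 10: (9d xor 32) xor 65 = af xor 65 = ca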